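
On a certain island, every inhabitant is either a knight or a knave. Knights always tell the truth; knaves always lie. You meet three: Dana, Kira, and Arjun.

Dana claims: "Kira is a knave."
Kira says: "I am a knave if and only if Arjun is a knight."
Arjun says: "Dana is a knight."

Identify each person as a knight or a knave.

Consider Dana. Suppose Dana is a knight.
Then no assignment of the remaining roles makes every statement match its speaker's type — contradiction.
So Dana is a knave.
With that fixed, Arjun's statement is false, so Arjun is a knave.
Consider Kira. Suppose Kira is a knave.
Then Dana's statement comes out true, contradicting Dana being a knave.
So Kira is a knight.

Dana: knave, Kira: knight, Arjun: knave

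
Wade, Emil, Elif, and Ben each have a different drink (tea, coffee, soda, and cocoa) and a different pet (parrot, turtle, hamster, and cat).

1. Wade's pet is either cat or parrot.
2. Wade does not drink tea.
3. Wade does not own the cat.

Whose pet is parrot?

With clues 1–3, Ben, Elif, and Emil are impossible for the one with pet parrot.
That leaves Wade.

Wade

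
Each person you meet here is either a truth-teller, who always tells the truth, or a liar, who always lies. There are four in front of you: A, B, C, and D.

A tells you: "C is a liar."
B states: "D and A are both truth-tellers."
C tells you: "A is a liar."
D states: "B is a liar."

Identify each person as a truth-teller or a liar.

Consider A. Suppose A is a truth-teller.
Then no assignment of the remaining roles makes every statement match its speaker's type — contradiction.
So A is a liar.
With that fixed, B's statement is false, so B is a liar.
With that fixed, C's statement is true, so C is a truth-teller.
With that fixed, D's statement is true, so D is a truth-teller.

A: liar, B: liar, C: truth-teller, D: truth-teller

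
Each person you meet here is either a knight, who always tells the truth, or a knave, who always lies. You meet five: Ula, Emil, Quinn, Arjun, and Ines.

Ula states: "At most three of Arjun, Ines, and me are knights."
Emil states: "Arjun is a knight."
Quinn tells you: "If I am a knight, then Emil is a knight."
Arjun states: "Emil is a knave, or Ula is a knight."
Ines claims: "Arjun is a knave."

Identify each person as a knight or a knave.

Ula: knight, Emil: knight, Quinn: knight, Arjun: knight, Ines: knave

Regardless of anyone's role, Ula's statement is true, so Ula is a knight.
With that fixed, Arjun's statement is true, so Arjun is a knight.
With that fixed, Ines's statement is false, so Ines is a knave.
With that fixed, Emil's statement is true, so Emil is a knight.
With that fixed, Quinn's statement is true, so Quinn is a knight.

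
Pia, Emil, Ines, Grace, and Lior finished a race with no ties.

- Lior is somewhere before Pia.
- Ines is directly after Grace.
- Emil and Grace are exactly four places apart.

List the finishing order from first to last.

From clue 1: Pia is in {2,3,4,5}.
From clues 1–3: Grace → place 1, Ines → place 2, Lior → place 3, Pia → place 4, Emil → place 5.

Grace, Ines, Lior, Pia, Emil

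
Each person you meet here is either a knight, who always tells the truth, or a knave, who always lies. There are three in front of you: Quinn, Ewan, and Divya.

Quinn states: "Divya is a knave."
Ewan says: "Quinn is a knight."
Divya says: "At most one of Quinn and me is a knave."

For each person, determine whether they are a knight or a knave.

Quinn: knave, Ewan: knave, Divya: knight

Consider Quinn. Suppose Quinn is a knight.
Then no assignment of the remaining roles makes every statement match its speaker's type — contradiction.
So Quinn is a knave.
With that fixed, Ewan's statement is false, so Ewan is a knave.
Consider Divya. Suppose Divya is a knave.
Then Quinn's statement comes out true, contradicting Quinn being a knave.
So Divya is a knight.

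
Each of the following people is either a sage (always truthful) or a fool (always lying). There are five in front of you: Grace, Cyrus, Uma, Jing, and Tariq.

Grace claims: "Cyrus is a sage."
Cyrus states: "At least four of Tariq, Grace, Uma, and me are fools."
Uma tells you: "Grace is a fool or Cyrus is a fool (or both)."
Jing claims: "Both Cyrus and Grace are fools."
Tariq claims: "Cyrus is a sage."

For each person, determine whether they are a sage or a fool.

Grace: fool, Cyrus: fool, Uma: sage, Jing: sage, Tariq: fool

Consider Grace. Suppose Grace is a sage.
Then no assignment of the remaining roles makes every statement match its speaker's type — contradiction.
So Grace is a fool.
With that fixed, Uma's statement is true, so Uma is a sage.
With that fixed, Cyrus's statement is false, so Cyrus is a fool.
With that fixed, Jing's statement is true, so Jing is a sage.
With that fixed, Tariq's statement is false, so Tariq is a fool.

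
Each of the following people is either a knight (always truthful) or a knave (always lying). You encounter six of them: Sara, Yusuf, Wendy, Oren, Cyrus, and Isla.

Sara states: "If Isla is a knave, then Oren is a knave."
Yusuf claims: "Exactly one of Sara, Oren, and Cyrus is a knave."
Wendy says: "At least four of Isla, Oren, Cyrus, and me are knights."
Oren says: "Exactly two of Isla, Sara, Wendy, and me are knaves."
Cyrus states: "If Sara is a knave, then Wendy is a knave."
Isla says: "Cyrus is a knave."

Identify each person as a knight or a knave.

Sara: knight, Yusuf: knight, Wendy: knave, Oren: knave, Cyrus: knight, Isla: knave

Consider Sara. Suppose Sara is a knave.
Then no assignment of the remaining roles makes every statement match its speaker's type — contradiction.
So Sara is a knight.
With that fixed, Cyrus's statement is true, so Cyrus is a knight.
With that fixed, Isla's statement is false, so Isla is a knave.
With that fixed, Wendy's statement is false, so Wendy is a knave.
Consider Yusuf. Suppose Yusuf is a knave.
Then no assignment of the remaining roles makes every statement match its speaker's type — contradiction.
So Yusuf is a knight.
Consider Oren. Suppose Oren is a knight.
Then Sara's statement comes out false, contradicting Sara being a knight.
So Oren is a knave.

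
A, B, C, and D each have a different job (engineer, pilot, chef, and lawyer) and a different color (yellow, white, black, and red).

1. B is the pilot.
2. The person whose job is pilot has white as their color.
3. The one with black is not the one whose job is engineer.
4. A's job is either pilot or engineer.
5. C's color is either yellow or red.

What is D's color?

With clues 1–2, white is impossible for D's color.
With clues 1–5, red and yellow are impossible for D's color.
That leaves black.

black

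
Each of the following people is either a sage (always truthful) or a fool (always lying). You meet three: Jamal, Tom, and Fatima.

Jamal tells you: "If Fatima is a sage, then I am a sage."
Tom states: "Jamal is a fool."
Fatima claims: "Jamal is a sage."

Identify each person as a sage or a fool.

Consider Jamal. Suppose Jamal is a fool.
Then no assignment of the remaining roles makes every statement match its speaker's type — contradiction.
So Jamal is a sage.
With that fixed, Tom's statement is false, so Tom is a fool.
With that fixed, Fatima's statement is true, so Fatima is a sage.

Jamal: sage, Tom: fool, Fatima: sage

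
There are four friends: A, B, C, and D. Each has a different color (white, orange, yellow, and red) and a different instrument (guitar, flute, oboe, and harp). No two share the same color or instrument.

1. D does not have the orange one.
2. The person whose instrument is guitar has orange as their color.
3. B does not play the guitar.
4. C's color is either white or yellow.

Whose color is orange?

Clue 1 rules out D for the one with color orange.
With clues 1–3, B is impossible for the one with color orange.
With clues 1–4, C is impossible for the one with color orange.
That leaves A.

A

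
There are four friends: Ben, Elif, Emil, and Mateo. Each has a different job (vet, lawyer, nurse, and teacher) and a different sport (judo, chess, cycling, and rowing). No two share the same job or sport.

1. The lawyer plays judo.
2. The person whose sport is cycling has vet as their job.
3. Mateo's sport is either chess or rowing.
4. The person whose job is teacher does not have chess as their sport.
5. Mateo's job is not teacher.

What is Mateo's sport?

With clues 1–3, cycling and judo are impossible for Mateo's sport.
With clues 1–5, rowing is impossible for Mateo's sport.
That leaves chess.

chess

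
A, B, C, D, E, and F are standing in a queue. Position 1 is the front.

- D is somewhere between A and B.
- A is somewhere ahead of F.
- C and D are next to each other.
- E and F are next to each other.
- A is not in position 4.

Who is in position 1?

With clue 1, D is ruled out for position 1.
With clues 1–2, F is ruled out for position 1.
With clues 1–3, C is ruled out for position 1.
With clues 1–4, E is ruled out for position 1.
With clues 1–5, B is ruled out for position 1.
So position 1 is A.

A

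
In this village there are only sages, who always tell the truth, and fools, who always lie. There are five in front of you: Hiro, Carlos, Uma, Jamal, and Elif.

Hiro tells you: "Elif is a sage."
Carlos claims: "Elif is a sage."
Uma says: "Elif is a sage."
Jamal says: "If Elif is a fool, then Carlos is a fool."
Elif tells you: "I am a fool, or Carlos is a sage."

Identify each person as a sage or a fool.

Hiro: sage, Carlos: sage, Uma: sage, Jamal: sage, Elif: sage

Consider Hiro. Suppose Hiro is a fool.
Then no assignment of the remaining roles makes every statement match its speaker's type — contradiction.
So Hiro is a sage.
Consider Carlos. Suppose Carlos is a fool.
Then whichever role Elif has, Elif's statement has the wrong truth value — contradiction.
So Carlos is a sage.
With that fixed, Elif's statement is true, so Elif is a sage.
With that fixed, Uma's statement is true, so Uma is a sage.
With that fixed, Jamal's statement is true, so Jamal is a sage.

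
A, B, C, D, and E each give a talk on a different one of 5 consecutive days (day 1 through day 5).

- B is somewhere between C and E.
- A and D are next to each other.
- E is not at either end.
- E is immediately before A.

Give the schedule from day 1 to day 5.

From clue 1: B is in {2,3,4}.
From clues 1–2: B is in {2,4}.
From clues 1–3: E → day 3.
From clues 1–4: C → day 1, B → day 2, A → day 4, D → day 5.

C, B, E, A, D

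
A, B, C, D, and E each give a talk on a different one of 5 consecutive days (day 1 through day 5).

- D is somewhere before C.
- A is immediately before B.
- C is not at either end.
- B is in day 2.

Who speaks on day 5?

E

With clue 1, D is ruled out for day 5.
With clues 1–2, A is ruled out for day 5.
With clues 1–3, C is ruled out for day 5.
With clues 1–4, B is ruled out for day 5.
So day 5 is E.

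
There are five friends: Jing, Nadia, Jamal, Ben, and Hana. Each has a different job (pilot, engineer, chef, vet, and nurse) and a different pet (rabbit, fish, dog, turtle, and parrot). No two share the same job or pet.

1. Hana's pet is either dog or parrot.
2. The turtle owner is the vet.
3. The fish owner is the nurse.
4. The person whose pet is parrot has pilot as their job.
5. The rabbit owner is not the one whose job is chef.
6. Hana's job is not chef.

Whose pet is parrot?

Hana

With clues 1–6, Ben, Jamal, Jing, and Nadia are impossible for the one with pet parrot.
That leaves Hana.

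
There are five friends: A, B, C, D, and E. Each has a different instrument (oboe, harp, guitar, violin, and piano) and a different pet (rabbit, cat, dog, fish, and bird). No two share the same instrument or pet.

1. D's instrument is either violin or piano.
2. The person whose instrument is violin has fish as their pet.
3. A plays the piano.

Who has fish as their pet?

With clues 1–3, A, B, C, and E are impossible for the one with pet fish.
That leaves D.

D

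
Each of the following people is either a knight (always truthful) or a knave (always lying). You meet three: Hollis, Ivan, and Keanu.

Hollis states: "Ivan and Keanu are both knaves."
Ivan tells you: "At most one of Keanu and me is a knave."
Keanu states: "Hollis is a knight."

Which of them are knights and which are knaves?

Hollis: knave, Ivan: knight, Keanu: knave

Consider Hollis. Suppose Hollis is a knight.
Then no assignment of the remaining roles makes every statement match its speaker's type — contradiction.
So Hollis is a knave.
With that fixed, Keanu's statement is false, so Keanu is a knave.
Consider Ivan. Suppose Ivan is a knave.
Then Hollis's statement comes out true, contradicting Hollis being a knave.
So Ivan is a knight.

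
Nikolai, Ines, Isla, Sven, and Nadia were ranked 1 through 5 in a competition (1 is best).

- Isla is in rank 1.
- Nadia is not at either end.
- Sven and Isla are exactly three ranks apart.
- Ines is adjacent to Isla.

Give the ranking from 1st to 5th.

Isla, Ines, Nadia, Sven, Nikolai

From clue 1: Isla → rank 1.
From clues 1–2: Nadia is in {2,3,4}.
From clues 1–3: Sven → rank 4.
From clues 1–4: Ines → rank 2, Nadia → rank 3, Nikolai → rank 5.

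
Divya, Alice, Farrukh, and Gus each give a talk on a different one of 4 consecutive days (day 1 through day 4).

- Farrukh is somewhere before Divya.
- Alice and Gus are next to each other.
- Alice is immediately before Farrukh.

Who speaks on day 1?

With clue 1, Divya is ruled out for day 1.
With clues 1–3, Alice and Farrukh are ruled out for day 1.
So day 1 is Gus.

Gus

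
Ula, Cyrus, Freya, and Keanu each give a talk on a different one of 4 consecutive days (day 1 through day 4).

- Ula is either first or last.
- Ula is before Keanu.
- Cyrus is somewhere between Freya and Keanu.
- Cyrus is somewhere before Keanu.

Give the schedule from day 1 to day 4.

Ula, Freya, Cyrus, Keanu

From clue 1: Ula is in {1,4}.
From clues 1–2: Ula → day 1.
From clues 1–3: Cyrus → day 3.
From clues 1–4: Freya → day 2, Keanu → day 4.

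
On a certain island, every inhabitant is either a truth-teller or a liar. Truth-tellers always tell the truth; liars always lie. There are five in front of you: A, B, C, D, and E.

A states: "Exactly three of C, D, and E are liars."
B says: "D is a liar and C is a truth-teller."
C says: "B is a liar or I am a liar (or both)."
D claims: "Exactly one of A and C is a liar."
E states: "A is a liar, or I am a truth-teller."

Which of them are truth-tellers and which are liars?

Consider A. Suppose A is a truth-teller.
Then no assignment of the remaining roles makes every statement match its speaker's type — contradiction.
So A is a liar.
With that fixed, E's statement is true, so E is a truth-teller.
Consider B. Suppose B is a truth-teller.
Then whichever role C has, C's statement has the wrong truth value — contradiction.
So B is a liar.
With that fixed, C's statement is true, so C is a truth-teller.
With that fixed, D's statement is true, so D is a truth-teller.

A: liar, B: liar, C: truth-teller, D: truth-teller, E: truth-teller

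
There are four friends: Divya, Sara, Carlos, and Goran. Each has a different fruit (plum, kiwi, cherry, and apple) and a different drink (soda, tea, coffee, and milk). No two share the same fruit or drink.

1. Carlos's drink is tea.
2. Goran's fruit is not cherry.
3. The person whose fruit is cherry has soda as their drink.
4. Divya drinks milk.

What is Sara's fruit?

With clues 1–4, apple, kiwi, and plum are impossible for Sara's fruit.
That leaves cherry.

cherry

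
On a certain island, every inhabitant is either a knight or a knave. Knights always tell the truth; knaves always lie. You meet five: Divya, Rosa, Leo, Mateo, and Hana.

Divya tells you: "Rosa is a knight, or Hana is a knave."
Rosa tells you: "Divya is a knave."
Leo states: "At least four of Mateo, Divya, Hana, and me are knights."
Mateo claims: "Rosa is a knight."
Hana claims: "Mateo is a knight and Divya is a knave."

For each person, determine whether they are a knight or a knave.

Divya: knight, Rosa: knave, Leo: knave, Mateo: knave, Hana: knave

Consider Divya. Suppose Divya is a knave.
Then no assignment of the remaining roles makes every statement match its speaker's type — contradiction.
So Divya is a knight.
With that fixed, Rosa's statement is false, so Rosa is a knave.
With that fixed, Mateo's statement is false, so Mateo is a knave.
With that fixed, Hana's statement is false, so Hana is a knave.
With that fixed, Leo's statement is false, so Leo is a knave.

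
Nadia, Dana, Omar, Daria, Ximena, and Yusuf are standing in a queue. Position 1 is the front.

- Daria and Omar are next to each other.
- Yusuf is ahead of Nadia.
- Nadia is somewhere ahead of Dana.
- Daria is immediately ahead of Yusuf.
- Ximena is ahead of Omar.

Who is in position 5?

With clues 1–3, Yusuf is ruled out for position 5.
With clues 1–4, Daria and Omar are ruled out for position 5.
With clues 1–5, Dana and Ximena are ruled out for position 5.
So position 5 is Nadia.

Nadia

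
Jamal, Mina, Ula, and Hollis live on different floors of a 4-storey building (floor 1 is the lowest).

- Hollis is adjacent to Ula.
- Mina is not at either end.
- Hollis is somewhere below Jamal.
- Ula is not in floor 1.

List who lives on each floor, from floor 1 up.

Hollis, Ula, Mina, Jamal

From clues 1–2: Jamal is in {1,4}.
From clues 1–3: Mina → floor 3, Jamal → floor 4.
From clues 1–4: Hollis → floor 1, Ula → floor 2.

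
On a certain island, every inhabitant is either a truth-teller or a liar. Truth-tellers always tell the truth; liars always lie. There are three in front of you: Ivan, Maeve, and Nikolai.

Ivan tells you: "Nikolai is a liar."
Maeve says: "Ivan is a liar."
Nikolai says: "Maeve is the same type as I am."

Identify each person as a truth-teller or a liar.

Ivan: liar, Maeve: truth-teller, Nikolai: truth-teller

Consider Ivan. Suppose Ivan is a truth-teller.
Then no assignment of the remaining roles makes every statement match its speaker's type — contradiction.
So Ivan is a liar.
With that fixed, Maeve's statement is true, so Maeve is a truth-teller.
Consider Nikolai. Suppose Nikolai is a liar.
Then Ivan's statement comes out true, contradicting Ivan being a liar.
So Nikolai is a truth-teller.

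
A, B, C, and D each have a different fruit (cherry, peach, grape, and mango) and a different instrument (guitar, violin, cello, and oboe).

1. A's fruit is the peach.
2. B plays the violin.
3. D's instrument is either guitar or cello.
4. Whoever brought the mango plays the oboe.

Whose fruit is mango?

C

Clue 1 rules out A for the one with fruit mango.
With clues 1–4, B and D are impossible for the one with fruit mango.
That leaves C.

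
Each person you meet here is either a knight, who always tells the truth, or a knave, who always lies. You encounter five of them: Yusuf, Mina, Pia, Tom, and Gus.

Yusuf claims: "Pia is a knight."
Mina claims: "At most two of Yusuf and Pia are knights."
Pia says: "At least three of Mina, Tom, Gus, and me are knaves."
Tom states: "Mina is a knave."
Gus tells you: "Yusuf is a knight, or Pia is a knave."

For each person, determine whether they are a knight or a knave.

Regardless of anyone's role, Mina's statement is true, so Mina is a knight.
With that fixed, Tom's statement is false, so Tom is a knave.
Consider Yusuf. Suppose Yusuf is a knight.
Then no assignment of the remaining roles makes every statement match its speaker's type — contradiction.
So Yusuf is a knave.
Consider Pia. Suppose Pia is a knight.
Then Yusuf's statement comes out true, contradicting Yusuf being a knave.
So Pia is a knave.
With that fixed, Gus's statement is true, so Gus is a knight.

Yusuf: knave, Mina: knight, Pia: knave, Tom: knave, Gus: knight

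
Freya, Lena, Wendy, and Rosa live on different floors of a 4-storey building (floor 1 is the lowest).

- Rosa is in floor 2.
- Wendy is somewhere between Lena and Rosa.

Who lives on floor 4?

Lena

With clue 1, Rosa is ruled out for floor 4.
With clues 1–2, Freya and Wendy are ruled out for floor 4.
So floor 4 is Lena.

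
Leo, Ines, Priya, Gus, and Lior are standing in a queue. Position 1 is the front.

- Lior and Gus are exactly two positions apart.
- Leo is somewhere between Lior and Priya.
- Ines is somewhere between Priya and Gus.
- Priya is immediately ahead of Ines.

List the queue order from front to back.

From clues 1–2: Leo is in {2,3,4}.
From clues 1–3: Leo is in {2,4}.
From clues 1–4: Priya → position 1, Ines → position 2, Gus → position 3, Leo → position 4, Lior → position 5.

Priya, Ines, Gus, Leo, Lior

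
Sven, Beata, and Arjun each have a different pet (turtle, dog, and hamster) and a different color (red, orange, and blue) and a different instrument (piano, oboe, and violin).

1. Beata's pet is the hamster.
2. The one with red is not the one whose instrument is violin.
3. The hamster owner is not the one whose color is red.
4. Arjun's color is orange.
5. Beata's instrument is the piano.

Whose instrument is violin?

With clues 1–4, Sven is impossible for the one with instrument violin.
With clues 1–5, Beata is impossible for the one with instrument violin.
That leaves Arjun.

Arjun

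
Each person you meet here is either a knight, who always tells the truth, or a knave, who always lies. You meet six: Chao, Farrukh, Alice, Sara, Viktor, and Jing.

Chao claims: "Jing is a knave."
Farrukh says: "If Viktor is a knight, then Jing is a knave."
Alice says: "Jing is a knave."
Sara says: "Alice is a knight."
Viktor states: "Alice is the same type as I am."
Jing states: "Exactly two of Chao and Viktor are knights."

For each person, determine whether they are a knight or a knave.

Consider Chao. Suppose Chao is a knave.
Then no assignment of the remaining roles makes every statement match its speaker's type — contradiction.
So Chao is a knight.
Consider Farrukh. Suppose Farrukh is a knave.
Then no assignment of the remaining roles makes every statement match its speaker's type — contradiction.
So Farrukh is a knight.
Consider Alice. Suppose Alice is a knave.
Then whichever role Viktor has, Viktor's statement has the wrong truth value — contradiction.
So Alice is a knight.
With that fixed, Sara's statement is true, so Sara is a knight.
Consider Viktor. Suppose Viktor is a knight.
Then no assignment of the remaining roles makes every statement match its speaker's type — contradiction.
So Viktor is a knave.
With that fixed, Jing's statement is false, so Jing is a knave.

Chao: knight, Farrukh: knight, Alice: knight, Sara: knight, Viktor: knave, Jing: knave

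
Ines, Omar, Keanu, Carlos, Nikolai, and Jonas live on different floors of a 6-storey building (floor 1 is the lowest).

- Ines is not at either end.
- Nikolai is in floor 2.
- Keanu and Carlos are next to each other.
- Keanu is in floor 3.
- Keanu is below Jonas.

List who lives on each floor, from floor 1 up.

From clue 1: Ines is in {2,3,4,5}.
From clues 1–2: Nikolai → floor 2.
From clues 1–3: Ines is in {3,4,5}.
From clues 1–4: Keanu → floor 3, Carlos → floor 4, Ines → floor 5.
From clues 1–5: Omar → floor 1, Jonas → floor 6.

Omar, Nikolai, Keanu, Carlos, Ines, Jonas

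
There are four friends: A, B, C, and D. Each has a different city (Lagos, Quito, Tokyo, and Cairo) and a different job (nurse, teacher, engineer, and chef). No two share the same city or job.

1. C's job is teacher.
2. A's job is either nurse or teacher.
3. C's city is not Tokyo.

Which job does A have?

nurse

Clue 1 rules out teacher for A's job.
With clues 1–2, chef and engineer are impossible for A's job.
That leaves nurse.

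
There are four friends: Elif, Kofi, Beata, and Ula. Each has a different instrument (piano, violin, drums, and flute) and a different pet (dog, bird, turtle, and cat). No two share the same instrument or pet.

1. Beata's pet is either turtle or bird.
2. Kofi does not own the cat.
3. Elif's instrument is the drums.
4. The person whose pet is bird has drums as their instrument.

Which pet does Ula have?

cat

With clues 1–4, bird, dog, and turtle are impossible for Ula's pet.
That leaves cat.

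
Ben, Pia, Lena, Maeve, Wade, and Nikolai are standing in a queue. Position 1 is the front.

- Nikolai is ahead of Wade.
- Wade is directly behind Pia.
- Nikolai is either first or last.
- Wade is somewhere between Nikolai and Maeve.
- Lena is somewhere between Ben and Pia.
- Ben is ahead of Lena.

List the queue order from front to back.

Nikolai, Ben, Lena, Pia, Wade, Maeve

From clue 1: Wade is in {2,3,4,5,6}.
From clues 1–2: Pia is in {2,3,4,5}.
From clues 1–3: Nikolai → position 1.
From clues 1–4: Pia is in {2,3,4}.
From clues 1–5: Pia is in {2,4}.
From clues 1–6: Ben → position 2, Lena → position 3, Pia → position 4, Wade → position 5, Maeve → position 6.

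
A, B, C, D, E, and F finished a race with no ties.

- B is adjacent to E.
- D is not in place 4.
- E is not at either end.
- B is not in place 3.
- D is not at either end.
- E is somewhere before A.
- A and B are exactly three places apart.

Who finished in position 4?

A

With clues 1–2, D is ruled out for place 4.
With clues 1–7, B, C, E, and F are ruled out for place 4.
So place 4 is A.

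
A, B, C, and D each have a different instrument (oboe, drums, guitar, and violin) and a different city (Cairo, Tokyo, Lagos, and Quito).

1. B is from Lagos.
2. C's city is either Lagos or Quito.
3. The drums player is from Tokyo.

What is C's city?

Clue 1 rules out Lagos for C's city.
With clues 1–2, Cairo and Tokyo are impossible for C's city.
That leaves Quito.

Quito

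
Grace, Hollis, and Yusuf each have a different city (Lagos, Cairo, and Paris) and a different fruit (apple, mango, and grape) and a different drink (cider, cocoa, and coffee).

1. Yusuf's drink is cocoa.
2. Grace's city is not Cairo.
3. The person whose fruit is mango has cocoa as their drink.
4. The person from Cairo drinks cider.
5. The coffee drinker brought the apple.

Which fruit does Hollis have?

With clues 1–3, mango is impossible for Hollis's fruit.
With clues 1–5, apple is impossible for Hollis's fruit.
That leaves grape.

grape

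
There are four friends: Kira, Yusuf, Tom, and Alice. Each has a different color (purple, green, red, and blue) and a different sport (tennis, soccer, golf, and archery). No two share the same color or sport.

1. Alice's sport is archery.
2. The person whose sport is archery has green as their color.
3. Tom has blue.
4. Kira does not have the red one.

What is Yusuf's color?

red

With clues 1–2, green is impossible for Yusuf's color.
With clues 1–3, blue is impossible for Yusuf's color.
With clues 1–4, purple is impossible for Yusuf's color.
That leaves red.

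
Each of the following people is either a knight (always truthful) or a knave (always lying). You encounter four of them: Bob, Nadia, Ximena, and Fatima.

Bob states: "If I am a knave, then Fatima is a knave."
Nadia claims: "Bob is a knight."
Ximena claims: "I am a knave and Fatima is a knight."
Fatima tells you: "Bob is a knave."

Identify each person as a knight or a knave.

Bob: knight, Nadia: knight, Ximena: knave, Fatima: knave

Consider Bob. Suppose Bob is a knave.
Then no assignment of the remaining roles makes every statement match its speaker's type — contradiction.
So Bob is a knight.
With that fixed, Nadia's statement is true, so Nadia is a knight.
With that fixed, Fatima's statement is false, so Fatima is a knave.
With that fixed, Ximena's statement is false, so Ximena is a knave.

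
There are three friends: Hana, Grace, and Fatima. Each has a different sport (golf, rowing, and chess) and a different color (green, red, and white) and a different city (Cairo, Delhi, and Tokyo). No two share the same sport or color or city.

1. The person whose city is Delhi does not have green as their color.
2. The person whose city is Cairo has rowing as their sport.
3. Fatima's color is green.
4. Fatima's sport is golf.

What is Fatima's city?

Tokyo

With clues 1–3, Delhi is impossible for Fatima's city.
With clues 1–4, Cairo is impossible for Fatima's city.
That leaves Tokyo.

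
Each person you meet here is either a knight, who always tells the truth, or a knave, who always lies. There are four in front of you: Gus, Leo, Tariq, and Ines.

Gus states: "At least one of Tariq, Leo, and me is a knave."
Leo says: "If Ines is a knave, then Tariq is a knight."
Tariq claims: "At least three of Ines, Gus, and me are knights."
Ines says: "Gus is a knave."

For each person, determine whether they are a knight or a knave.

Gus: knight, Leo: knave, Tariq: knave, Ines: knave

Consider Gus. Suppose Gus is a knave.
Then Gus's own statement would have to be false, but it can't be — contradiction.
So Gus is a knight.
With that fixed, Ines's statement is false, so Ines is a knave.
With that fixed, Tariq's statement is false, so Tariq is a knave.
With that fixed, Leo's statement is false, so Leo is a knave.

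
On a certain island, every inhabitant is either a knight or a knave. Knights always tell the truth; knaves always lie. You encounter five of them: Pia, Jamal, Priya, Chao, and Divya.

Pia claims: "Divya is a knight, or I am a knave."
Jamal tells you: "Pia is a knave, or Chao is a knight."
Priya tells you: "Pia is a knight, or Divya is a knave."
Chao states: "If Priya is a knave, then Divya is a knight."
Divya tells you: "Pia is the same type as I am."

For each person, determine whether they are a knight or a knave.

Pia: knight, Jamal: knight, Priya: knight, Chao: knight, Divya: knight

Consider Pia. Suppose Pia is a knave.
Then Pia's own statement would have to be false, but it can't be — contradiction.
So Pia is a knight.
With that fixed, Priya's statement is true, so Priya is a knight.
With that fixed, Chao's statement is true, so Chao is a knight.
With that fixed, Jamal's statement is true, so Jamal is a knight.
Consider Divya. Suppose Divya is a knave.
Then Pia's statement comes out false, contradicting Pia being a knight.
So Divya is a knight.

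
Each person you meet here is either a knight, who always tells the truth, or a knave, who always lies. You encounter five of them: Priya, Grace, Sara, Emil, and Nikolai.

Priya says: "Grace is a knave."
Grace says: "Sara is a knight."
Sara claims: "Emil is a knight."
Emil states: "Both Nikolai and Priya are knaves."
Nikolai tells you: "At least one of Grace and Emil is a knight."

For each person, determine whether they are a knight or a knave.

Priya: knight, Grace: knave, Sara: knave, Emil: knave, Nikolai: knave

Consider Priya. Suppose Priya is a knave.
Then no assignment of the remaining roles makes every statement match its speaker's type — contradiction.
So Priya is a knight.
With that fixed, Emil's statement is false, so Emil is a knave.
With that fixed, Sara's statement is false, so Sara is a knave.
With that fixed, Grace's statement is false, so Grace is a knave.
With that fixed, Nikolai's statement is false, so Nikolai is a knave.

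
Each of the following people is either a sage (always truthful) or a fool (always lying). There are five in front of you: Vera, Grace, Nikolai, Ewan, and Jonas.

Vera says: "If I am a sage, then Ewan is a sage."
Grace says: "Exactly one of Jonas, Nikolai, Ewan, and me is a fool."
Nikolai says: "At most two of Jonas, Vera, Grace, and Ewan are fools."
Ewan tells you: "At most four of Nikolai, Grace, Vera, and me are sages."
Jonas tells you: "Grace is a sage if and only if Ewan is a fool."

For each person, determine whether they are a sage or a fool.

Vera: sage, Grace: sage, Nikolai: sage, Ewan: sage, Jonas: fool

Regardless of anyone's role, Ewan's statement is true, so Ewan is a sage.
With that fixed, Vera's statement is true, so Vera is a sage.
With that fixed, Nikolai's statement is true, so Nikolai is a sage.
Consider Grace. Suppose Grace is a fool.
Then no assignment of the remaining roles makes every statement match its speaker's type — contradiction.
So Grace is a sage.
With that fixed, Jonas's statement is false, so Jonas is a fool.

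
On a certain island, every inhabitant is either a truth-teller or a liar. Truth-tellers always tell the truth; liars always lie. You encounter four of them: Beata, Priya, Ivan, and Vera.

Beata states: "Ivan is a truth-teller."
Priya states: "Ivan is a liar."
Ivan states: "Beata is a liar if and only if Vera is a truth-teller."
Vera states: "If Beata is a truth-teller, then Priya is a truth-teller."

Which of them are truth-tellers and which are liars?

Consider Beata. Suppose Beata is a liar.
Then no assignment of the remaining roles makes every statement match its speaker's type — contradiction.
So Beata is a truth-teller.
Consider Priya. Suppose Priya is a truth-teller.
Then no assignment of the remaining roles makes every statement match its speaker's type — contradiction.
So Priya is a liar.
With that fixed, Vera's statement is false, so Vera is a liar.
With that fixed, Ivan's statement is true, so Ivan is a truth-teller.

Beata: truth-teller, Priya: liar, Ivan: truth-teller, Vera: liar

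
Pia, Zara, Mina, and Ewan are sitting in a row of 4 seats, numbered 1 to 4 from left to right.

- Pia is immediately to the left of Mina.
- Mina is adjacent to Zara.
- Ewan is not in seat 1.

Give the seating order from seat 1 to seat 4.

From clue 1: Pia is in {1,2,3}.
From clues 1–2: Pia is in {1,2}.
From clues 1–3: Pia → seat 1, Mina → seat 2, Zara → seat 3, Ewan → seat 4.

Pia, Mina, Zara, Ewan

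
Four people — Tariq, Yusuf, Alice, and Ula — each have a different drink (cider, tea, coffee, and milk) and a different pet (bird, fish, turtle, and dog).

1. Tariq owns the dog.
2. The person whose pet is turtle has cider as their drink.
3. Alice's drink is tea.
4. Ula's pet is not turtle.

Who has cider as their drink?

Yusuf

With clues 1–2, Tariq is impossible for the one with drink cider.
With clues 1–3, Alice is impossible for the one with drink cider.
With clues 1–4, Ula is impossible for the one with drink cider.
That leaves Yusuf.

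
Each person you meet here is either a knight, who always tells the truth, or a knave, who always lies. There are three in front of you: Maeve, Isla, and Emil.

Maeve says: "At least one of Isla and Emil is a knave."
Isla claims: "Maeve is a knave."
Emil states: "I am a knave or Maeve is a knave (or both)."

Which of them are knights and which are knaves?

Consider Maeve. Suppose Maeve is a knight.
Then whichever role Emil has, Emil's statement has the wrong truth value — contradiction.
So Maeve is a knave.
With that fixed, Isla's statement is true, so Isla is a knight.
With that fixed, Emil's statement is true, so Emil is a knight.

Maeve: knave, Isla: knight, Emil: knight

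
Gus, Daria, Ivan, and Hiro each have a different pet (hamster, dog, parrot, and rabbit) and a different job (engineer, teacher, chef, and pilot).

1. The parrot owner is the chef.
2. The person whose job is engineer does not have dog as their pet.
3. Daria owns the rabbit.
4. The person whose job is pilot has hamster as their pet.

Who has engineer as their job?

With clues 1–4, Gus, Hiro, and Ivan are impossible for the one with job engineer.
That leaves Daria.

Daria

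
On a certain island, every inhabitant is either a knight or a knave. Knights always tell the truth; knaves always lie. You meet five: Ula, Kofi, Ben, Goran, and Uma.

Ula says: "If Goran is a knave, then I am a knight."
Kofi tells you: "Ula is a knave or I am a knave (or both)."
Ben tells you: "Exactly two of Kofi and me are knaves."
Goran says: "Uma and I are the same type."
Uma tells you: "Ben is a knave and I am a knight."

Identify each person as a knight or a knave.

Ula: knave, Kofi: knight, Ben: knave, Goran: knave, Uma: knight

Consider Ula. Suppose Ula is a knight.
Then whichever role Kofi has, Kofi's statement has the wrong truth value — contradiction.
So Ula is a knave.
With that fixed, Kofi's statement is true, so Kofi is a knight.
With that fixed, Ben's statement is false, so Ben is a knave.
Consider Goran. Suppose Goran is a knight.
Then Ula's statement comes out true, contradicting Ula being a knave.
So Goran is a knave.
Consider Uma. Suppose Uma is a knave.
Then Goran's statement comes out true, contradicting Goran being a knave.
So Uma is a knight.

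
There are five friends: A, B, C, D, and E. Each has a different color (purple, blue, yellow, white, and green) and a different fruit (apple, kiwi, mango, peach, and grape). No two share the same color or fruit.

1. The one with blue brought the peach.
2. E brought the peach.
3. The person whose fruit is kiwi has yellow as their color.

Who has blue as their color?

E

With clues 1–2, A, B, C, and D are impossible for the one with color blue.
That leaves E.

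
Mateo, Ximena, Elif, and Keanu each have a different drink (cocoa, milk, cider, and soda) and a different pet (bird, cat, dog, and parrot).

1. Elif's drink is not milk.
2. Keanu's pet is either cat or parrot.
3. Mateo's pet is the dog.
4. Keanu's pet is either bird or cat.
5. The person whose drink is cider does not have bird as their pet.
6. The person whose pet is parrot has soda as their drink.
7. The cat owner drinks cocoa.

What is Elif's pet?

With clues 1–3, dog is impossible for Elif's pet.
With clues 1–4, cat is impossible for Elif's pet.
With clues 1–7, bird is impossible for Elif's pet.
That leaves parrot.

parrot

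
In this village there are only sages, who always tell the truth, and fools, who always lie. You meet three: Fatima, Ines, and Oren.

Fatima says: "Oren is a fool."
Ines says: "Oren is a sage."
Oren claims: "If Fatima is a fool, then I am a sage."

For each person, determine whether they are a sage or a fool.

Consider Fatima. Suppose Fatima is a sage.
Then no assignment of the remaining roles makes every statement match its speaker's type — contradiction.
So Fatima is a fool.
Consider Ines. Suppose Ines is a fool.
Then no assignment of the remaining roles makes every statement match its speaker's type — contradiction.
So Ines is a sage.
Consider Oren. Suppose Oren is a fool.
Then Fatima's statement comes out true, contradicting Fatima being a fool.
So Oren is a sage.

Fatima: fool, Ines: sage, Oren: sage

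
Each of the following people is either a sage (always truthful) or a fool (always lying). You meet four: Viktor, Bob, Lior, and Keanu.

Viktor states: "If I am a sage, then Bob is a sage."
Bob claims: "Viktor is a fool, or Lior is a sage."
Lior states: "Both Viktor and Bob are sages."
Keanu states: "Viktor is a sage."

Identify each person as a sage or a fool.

Viktor: sage, Bob: sage, Lior: sage, Keanu: sage

Consider Viktor. Suppose Viktor is a fool.
Then Viktor's own statement would have to be false, but it can't be — contradiction.
So Viktor is a sage.
With that fixed, Keanu's statement is true, so Keanu is a sage.
Consider Bob. Suppose Bob is a fool.
Then Viktor's statement comes out false, contradicting Viktor being a sage.
So Bob is a sage.
With that fixed, Lior's statement is true, so Lior is a sage.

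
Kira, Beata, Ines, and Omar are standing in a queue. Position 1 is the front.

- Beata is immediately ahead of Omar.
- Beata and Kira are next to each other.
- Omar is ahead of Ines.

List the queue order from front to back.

From clue 1: Beata is in {1,2,3}.
From clues 1–2: Kira is in {1,2}.
From clues 1–3: Kira → position 1, Beata → position 2, Omar → position 3, Ines → position 4.

Kira, Beata, Omar, Ines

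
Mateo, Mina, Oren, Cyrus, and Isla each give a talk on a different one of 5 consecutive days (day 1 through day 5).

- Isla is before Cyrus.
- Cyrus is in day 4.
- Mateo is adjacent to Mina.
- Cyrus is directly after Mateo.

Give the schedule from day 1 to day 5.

Isla, Mina, Mateo, Cyrus, Oren

From clue 1: Cyrus is in {2,3,4,5}.
From clues 1–2: Cyrus → day 4.
From clues 1–3: Oren → day 5.
From clues 1–4: Isla → day 1, Mina → day 2, Mateo → day 3.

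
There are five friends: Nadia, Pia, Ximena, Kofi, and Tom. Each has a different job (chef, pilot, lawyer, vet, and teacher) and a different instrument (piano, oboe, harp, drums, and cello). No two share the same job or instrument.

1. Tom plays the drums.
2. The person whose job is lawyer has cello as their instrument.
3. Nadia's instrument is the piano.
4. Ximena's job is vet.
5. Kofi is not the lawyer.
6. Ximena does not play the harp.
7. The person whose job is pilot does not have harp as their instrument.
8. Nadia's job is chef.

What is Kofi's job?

With clues 1–4, vet is impossible for Kofi's job.
With clues 1–5, lawyer is impossible for Kofi's job.
With clues 1–7, pilot is impossible for Kofi's job.
With clues 1–8, chef is impossible for Kofi's job.
That leaves teacher.

teacher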